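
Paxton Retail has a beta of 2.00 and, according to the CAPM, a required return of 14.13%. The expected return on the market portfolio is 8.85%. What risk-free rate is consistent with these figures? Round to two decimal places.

E(R) = R_f + β(E(R_m) − R_f) = R_f(1 − β) + β·E(R_m)
14.13% = R_f × (1 − 2.00) + 2.00 × 8.85%
14.13% = R_f × -1.00 + 17.7000%
R_f = (14.13% − 17.7000%) / -1.00 = 3.57%

3.57%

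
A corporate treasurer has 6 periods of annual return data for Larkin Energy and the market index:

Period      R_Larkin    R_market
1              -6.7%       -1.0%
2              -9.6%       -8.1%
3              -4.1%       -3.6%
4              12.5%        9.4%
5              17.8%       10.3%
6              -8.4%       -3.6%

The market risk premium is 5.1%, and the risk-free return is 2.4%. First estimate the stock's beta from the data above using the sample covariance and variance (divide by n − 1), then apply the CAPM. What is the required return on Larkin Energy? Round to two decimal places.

10.08%

Mean R_i = (-6.7 − 9.6 − 4.1 + 12.5 + 17.8 − 8.4) / 6 = 0.2500%
Mean R_m = (-1.0 − 8.1 − 3.6 + 9.4 + 10.3 − 3.6) / 6 = 0.5667%
Σ(R_i − R̄_i)(R_m − R̄_m) = 429.4500  ⇒  Cov = 429.4500 / 5 = 85.8900
Σ(R_m − R̄_m)² = 285.0533  ⇒  Var(R_m) = 285.0533 / 5 = 57.0107
β = Cov / Var(R_m) = 85.8900 / 57.0107 = 1.5066
E(R) = R_f + β × MRP = 2.4% + 1.5066 × 5.1% = 10.08%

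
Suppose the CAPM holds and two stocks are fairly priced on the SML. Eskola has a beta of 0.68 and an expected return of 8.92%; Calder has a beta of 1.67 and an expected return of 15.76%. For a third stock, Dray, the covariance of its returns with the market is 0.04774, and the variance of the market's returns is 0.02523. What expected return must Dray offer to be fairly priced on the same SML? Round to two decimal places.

17.30%

MRP = (15.76% − 8.92%) / (1.67 − 0.68) = 6.9091%
R_f = 8.92% − 0.68 × 6.9091% = 4.2218%
β_Dray = Cov / Var(R_m) = 0.04774 / 0.02523 = 1.8922
E(R_Dray) = R_f + β × MRP = 4.2218% + 1.8922 × 6.9091% = 17.30%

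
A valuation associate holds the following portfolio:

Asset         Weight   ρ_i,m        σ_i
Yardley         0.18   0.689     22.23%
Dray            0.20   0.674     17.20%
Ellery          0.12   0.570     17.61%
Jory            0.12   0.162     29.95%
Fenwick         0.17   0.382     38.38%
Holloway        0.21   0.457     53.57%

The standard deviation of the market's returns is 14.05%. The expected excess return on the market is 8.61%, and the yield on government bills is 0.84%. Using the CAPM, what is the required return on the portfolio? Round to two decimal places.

9.72%

β_Yardley = 0.689 × 22.23% / 14.05% = 1.0901
β_Dray = 0.674 × 17.20% / 14.05% = 0.8251
β_Ellery = 0.570 × 17.61% / 14.05% = 0.7144
β_Jory = 0.162 × 29.95% / 14.05% = 0.3453
β_Fenwick = 0.382 × 38.38% / 14.05% = 1.0435
β_Holloway = 0.457 × 53.57% / 14.05% = 1.7425
β_P = Σ w_i β_i = 0.18×1.0901 + 0.20×0.8251 + 0.12×0.7144 + 0.12×0.3453 + 0.17×1.0435 + 0.21×1.7425 = 1.0317
E(R_P) = R_f + β_P × MRP = 0.84% + 1.0317 × 8.61% = 9.72%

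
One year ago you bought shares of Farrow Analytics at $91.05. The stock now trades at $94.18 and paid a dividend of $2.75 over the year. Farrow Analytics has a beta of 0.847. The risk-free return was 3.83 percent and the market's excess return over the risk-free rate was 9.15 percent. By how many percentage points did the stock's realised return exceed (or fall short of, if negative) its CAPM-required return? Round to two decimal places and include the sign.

Realised HPR = (P1 + D1 − P0) / P0 = (94.18 + 2.75 − 91.05) / 91.05 = 5.88 / 91.05 = 6.4580%
CAPM required = R_f + β·MRP = 3.83% + 0.847 × 9.15% = 11.58005%
α = realised − required = 6.4580% − 11.58005% = -5.12%

-5.12%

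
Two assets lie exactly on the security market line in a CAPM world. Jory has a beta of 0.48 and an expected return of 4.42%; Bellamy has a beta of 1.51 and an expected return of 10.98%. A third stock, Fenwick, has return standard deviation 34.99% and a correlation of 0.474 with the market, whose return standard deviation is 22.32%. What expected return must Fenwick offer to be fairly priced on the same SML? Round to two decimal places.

MRP = (10.98% − 4.42%) / (1.51 − 0.48) = 6.3689%
R_f = 4.42% − 0.48 × 6.3689% = 1.3629%
β_Fenwick = ρ·σ_i/σ_m = 0.474 × 34.99 / 22.32 = 0.7431
E(R_Fenwick) = R_f + β × MRP = 1.3629% + 0.7431 × 6.3689% = 6.10%

6.10%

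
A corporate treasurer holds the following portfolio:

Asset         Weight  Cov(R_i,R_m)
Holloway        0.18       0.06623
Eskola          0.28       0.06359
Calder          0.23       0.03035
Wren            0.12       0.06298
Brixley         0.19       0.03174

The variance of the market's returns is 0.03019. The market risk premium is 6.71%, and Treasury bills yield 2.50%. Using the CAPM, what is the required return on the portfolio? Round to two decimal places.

13.68%

β_Holloway = 0.06623 / 0.03019 = 2.1938
β_Eskola = 0.06359 / 0.03019 = 2.1063
β_Calder = 0.03035 / 0.03019 = 1.0053
β_Wren = 0.06298 / 0.03019 = 2.0861
β_Brixley = 0.03174 / 0.03019 = 1.0513
β_P = Σ w_i β_i = 0.18×2.1938 + 0.28×2.1063 + 0.23×1.0053 + 0.12×2.0861 + 0.19×1.0513 = 1.6659
E(R_P) = R_f + β_P × MRP = 2.50% + 1.6659 × 6.71% = 13.68%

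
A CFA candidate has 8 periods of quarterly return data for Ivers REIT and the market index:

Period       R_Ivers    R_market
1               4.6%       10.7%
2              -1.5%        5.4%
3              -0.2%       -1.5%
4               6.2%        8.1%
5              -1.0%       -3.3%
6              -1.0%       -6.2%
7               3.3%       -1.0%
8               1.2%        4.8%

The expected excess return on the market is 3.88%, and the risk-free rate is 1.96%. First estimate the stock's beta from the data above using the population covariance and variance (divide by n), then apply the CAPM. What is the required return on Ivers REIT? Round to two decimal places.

Mean R_i = (4.6 − 1.5 − 0.2 + 6.2 − 1.0 − 1.0 + 3.3 + 1.2) / 8 = 1.4500%
Mean R_m = (10.7 + 5.4 − 1.5 + 8.1 − 3.3 − 6.2 − 1.0 + 4.8) / 8 = 2.1250%
Σ(R_i − R̄_i)(R_m − R̄_m) = 78.9500  ⇒  Cov = 78.9500 / 8 = 9.8688
Σ(R_m − R̄_m)² = 248.7550  ⇒  Var(R_m) = 248.7550 / 8 = 31.0944
β = Cov / Var(R_m) = 9.8688 / 31.0944 = 0.3174
E(R) = R_f + β × MRP = 1.96% + 0.3174 × 3.88% = 3.19%

3.19%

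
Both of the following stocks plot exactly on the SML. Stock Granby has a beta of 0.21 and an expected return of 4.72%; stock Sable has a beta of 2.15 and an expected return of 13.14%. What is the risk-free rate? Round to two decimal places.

3.81%

Both satisfy E(R) = R_f + β·MRP, so the slope of the SML is
MRP = (13.14% − 4.72%) / (2.15 − 0.21) = 8.42% / 1.94 = 4.3402%
R_f = E(R_Granby) − β_Granby·MRP = 4.72% − 0.21 × 4.3402% = 3.8086%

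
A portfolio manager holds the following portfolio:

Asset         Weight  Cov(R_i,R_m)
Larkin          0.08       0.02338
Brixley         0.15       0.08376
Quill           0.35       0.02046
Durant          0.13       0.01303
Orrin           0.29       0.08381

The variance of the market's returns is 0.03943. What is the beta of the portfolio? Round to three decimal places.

β_Larkin = 0.02338 / 0.03943 = 0.5929
β_Brixley = 0.08376 / 0.03943 = 2.1243
β_Quill = 0.02046 / 0.03943 = 0.5189
β_Durant = 0.01303 / 0.03943 = 0.3305
β_Orrin = 0.08381 / 0.03943 = 2.1255
β_P = Σ w_i β_i = 0.08×0.5929 + 0.15×2.1243 + 0.35×0.5189 + 0.13×0.3305 + 0.29×2.1255 = 1.2071

1.207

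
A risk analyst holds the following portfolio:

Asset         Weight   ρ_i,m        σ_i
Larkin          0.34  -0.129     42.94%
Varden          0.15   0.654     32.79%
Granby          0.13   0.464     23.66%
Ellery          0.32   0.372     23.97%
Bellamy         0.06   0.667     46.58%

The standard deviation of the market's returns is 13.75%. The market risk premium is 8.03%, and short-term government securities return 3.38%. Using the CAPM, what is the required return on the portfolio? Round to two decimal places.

β_Larkin = -0.129 × 42.94% / 13.75% = -0.4029
β_Varden = 0.654 × 32.79% / 13.75% = 1.5596
β_Granby = 0.464 × 23.66% / 13.75% = 0.7984
β_Ellery = 0.372 × 23.97% / 13.75% = 0.6485
β_Bellamy = 0.667 × 46.58% / 13.75% = 2.2596
β_P = Σ w_i β_i = 0.34×-0.4029 + 0.15×1.5596 + 0.13×0.7984 + 0.32×0.6485 + 0.06×2.2596 = 0.5438
E(R_P) = R_f + β_P × MRP = 3.38% + 0.5438 × 8.03% = 7.75%

7.75%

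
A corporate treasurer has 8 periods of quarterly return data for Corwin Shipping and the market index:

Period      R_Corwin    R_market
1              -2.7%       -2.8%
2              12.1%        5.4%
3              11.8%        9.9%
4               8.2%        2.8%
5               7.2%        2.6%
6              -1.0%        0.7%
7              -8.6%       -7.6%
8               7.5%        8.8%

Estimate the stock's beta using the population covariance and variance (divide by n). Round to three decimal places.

1.171

Mean R_i = (-2.7 + 12.1 + 11.8 + 8.2 + 7.2 − 1.0 − 8.6 + 7.5) / 8 = 4.3125%
Mean R_m = (-2.8 + 5.4 + 9.9 + 2.8 + 2.6 + 0.7 − 7.6 + 8.8) / 8 = 2.4750%
Σ(R_i − R̄_i)(R_m − R̄_m) = 276.6725  ⇒  Cov = 276.6725 / 8 = 34.5841
Σ(R_m − R̄_m)² = 236.2950  ⇒  Var(R_m) = 236.2950 / 8 = 29.5369
β = Cov / Var(R_m) = 34.5841 / 29.5369 = 1.1709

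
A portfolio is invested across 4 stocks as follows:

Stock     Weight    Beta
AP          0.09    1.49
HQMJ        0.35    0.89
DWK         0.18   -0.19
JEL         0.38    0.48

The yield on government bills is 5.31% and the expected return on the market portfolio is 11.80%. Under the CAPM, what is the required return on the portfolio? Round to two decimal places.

9.16%

β_P = Σ w_i β_i = 0.09×1.49 + 0.35×0.89 + 0.18×-0.19 + 0.38×0.48 = 0.5938
MRP = 11.80% − 5.31% = 6.49%
E(R_P) = R_f + β_P × MRP = 5.31% + 0.5938 × 6.49% = 9.16%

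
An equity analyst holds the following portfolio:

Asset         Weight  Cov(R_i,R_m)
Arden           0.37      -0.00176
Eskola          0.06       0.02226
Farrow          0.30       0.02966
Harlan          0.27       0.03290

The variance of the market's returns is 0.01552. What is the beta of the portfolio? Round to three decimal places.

1.190

β_Arden = -0.00176 / 0.01552 = -0.1134
β_Eskola = 0.02226 / 0.01552 = 1.4343
β_Farrow = 0.02966 / 0.01552 = 1.9111
β_Harlan = 0.03290 / 0.01552 = 2.1198
β_P = Σ w_i β_i = 0.37×-0.1134 + 0.06×1.4343 + 0.30×1.9111 + 0.27×2.1198 = 1.1898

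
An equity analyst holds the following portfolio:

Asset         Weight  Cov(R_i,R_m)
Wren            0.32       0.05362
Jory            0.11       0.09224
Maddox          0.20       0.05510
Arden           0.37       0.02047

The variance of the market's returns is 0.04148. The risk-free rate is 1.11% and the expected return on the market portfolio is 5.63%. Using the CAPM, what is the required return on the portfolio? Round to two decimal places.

β_Wren = 0.05362 / 0.04148 = 1.2927
β_Jory = 0.09224 / 0.04148 = 2.2237
β_Maddox = 0.05510 / 0.04148 = 1.3284
β_Arden = 0.02047 / 0.04148 = 0.4935
β_P = Σ w_i β_i = 0.32×1.2927 + 0.11×2.2237 + 0.20×1.3284 + 0.37×0.4935 = 1.1065
MRP = 5.63% − 1.11% = 4.52%
E(R_P) = R_f + β_P × MRP = 1.11% + 1.1065 × 4.52% = 6.11%

6.11%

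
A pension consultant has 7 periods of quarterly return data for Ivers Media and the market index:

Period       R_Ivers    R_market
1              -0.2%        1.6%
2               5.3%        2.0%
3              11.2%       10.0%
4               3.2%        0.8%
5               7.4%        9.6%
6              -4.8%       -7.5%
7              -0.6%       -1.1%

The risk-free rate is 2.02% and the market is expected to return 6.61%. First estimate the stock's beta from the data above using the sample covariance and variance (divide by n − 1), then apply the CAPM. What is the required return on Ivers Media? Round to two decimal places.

Mean R_i = (-0.2 + 5.3 + 11.2 + 3.2 + 7.4 − 4.8 − 0.6) / 7 = 3.0714%
Mean R_m = (1.6 + 2.0 + 10.0 + 0.8 + 9.6 − 7.5 − 1.1) / 7 = 2.2000%
Σ(R_i − R̄_i)(R_m − R̄_m) = 185.2400  ⇒  Cov = 185.2400 / 6 = 30.8733
Σ(R_m − R̄_m)² = 222.9400  ⇒  Var(R_m) = 222.9400 / 6 = 37.1567
β = Cov / Var(R_m) = 30.8733 / 37.1567 = 0.8309
MRP = 6.61% − 2.02% = 4.59%
E(R) = R_f + β × MRP = 2.02% + 0.8309 × 4.59% = 5.83%

5.83%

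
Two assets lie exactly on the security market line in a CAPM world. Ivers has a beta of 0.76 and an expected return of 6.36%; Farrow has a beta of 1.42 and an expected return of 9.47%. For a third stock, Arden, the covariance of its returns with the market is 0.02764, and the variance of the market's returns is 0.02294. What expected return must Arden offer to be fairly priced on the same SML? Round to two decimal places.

8.46%

MRP = (9.47% − 6.36%) / (1.42 − 0.76) = 4.7121%
R_f = 6.36% − 0.76 × 4.7121% = 2.7788%
β_Arden = Cov / Var(R_m) = 0.02764 / 0.02294 = 1.2049
E(R_Arden) = R_f + β × MRP = 2.7788% + 1.2049 × 4.7121% = 8.46%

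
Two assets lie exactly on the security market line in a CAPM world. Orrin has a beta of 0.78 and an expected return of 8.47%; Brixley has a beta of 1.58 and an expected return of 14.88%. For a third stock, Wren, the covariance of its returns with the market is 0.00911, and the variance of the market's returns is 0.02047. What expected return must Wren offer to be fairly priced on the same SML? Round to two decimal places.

MRP = (14.88% − 8.47%) / (1.58 − 0.78) = 8.0125%
R_f = 8.47% − 0.78 × 8.0125% = 2.2203%
β_Wren = Cov / Var(R_m) = 0.00911 / 0.02047 = 0.4450
E(R_Wren) = R_f + β × MRP = 2.2203% + 0.4450 × 8.0125% = 5.79%

5.79%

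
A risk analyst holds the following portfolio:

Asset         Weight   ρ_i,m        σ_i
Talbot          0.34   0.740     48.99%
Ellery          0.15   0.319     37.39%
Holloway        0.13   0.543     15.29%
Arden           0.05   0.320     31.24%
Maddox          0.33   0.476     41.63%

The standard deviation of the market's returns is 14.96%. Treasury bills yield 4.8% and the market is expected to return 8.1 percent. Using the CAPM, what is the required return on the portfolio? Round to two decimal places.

β_Talbot = 0.740 × 48.99% / 14.96% = 2.4233
β_Ellery = 0.319 × 37.39% / 14.96% = 0.7973
β_Holloway = 0.543 × 15.29% / 14.96% = 0.5550
β_Arden = 0.320 × 31.24% / 14.96% = 0.6682
β_Maddox = 0.476 × 41.63% / 14.96% = 1.3246
β_P = Σ w_i β_i = 0.34×2.4233 + 0.15×0.7973 + 0.13×0.5550 + 0.05×0.6682 + 0.33×1.3246 = 1.4862
MRP = 8.1% − 4.8% = 3.30%
E(R_P) = R_f + β_P × MRP = 4.8% + 1.4862 × 3.3% = 9.70%

9.70%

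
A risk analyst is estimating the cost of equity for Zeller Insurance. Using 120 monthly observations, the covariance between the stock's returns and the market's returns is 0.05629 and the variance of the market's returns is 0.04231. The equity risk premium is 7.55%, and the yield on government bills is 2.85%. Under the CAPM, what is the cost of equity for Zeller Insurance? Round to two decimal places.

β = Cov(R_i, R_m) / Var(R_m) = 0.05629 / 0.04231 = 1.3304
E(R) = R_f + β × MRP = 2.85% + 1.3304 × 7.55% = 12.89%

12.89%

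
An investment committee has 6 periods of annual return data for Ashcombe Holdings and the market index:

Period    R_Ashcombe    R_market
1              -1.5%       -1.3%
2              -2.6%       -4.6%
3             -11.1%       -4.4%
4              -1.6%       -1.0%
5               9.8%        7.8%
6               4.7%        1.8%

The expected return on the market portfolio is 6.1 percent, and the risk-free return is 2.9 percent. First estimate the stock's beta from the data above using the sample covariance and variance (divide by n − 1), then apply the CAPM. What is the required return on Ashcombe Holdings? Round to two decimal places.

Mean R_i = (-1.5 − 2.6 − 11.1 − 1.6 + 9.8 + 4.7) / 6 = -0.3833%
Mean R_m = (-1.3 − 4.6 − 4.4 − 1.0 + 7.8 + 1.8) / 6 = -0.2833%
Σ(R_i − R̄_i)(R_m − R̄_m) = 148.5983  ⇒  Cov = 148.5983 / 5 = 29.7197
Σ(R_m − R̄_m)² = 106.8083  ⇒  Var(R_m) = 106.8083 / 5 = 21.3617
β = Cov / Var(R_m) = 29.7197 / 21.3617 = 1.3913
MRP = 6.1% − 2.9% = 3.20%
E(R) = R_f + β × MRP = 2.9% + 1.3913 × 3.2% = 7.35%

7.35%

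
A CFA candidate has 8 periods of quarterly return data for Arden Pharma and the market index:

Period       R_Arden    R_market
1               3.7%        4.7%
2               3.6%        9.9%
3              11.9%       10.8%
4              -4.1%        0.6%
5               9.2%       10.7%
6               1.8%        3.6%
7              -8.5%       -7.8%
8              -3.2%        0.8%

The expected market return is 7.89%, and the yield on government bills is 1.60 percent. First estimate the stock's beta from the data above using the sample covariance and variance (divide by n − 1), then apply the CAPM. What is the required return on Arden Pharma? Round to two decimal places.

Mean R_i = (3.7 + 3.6 + 11.9 − 4.1 + 9.2 + 1.8 − 8.5 − 3.2) / 8 = 1.8000%
Mean R_m = (4.7 + 9.9 + 10.8 + 0.6 + 10.7 + 3.6 − 7.8 + 0.8) / 8 = 4.1625%
Σ(R_i − R̄_i)(R_m − R̄_m) = 287.8100  ⇒  Cov = 287.8100 / 7 = 41.1157
Σ(R_m − R̄_m)² = 287.4188  ⇒  Var(R_m) = 287.4188 / 7 = 41.0598
β = Cov / Var(R_m) = 41.1157 / 41.0598 = 1.0014
MRP = 7.89% − 1.60% = 6.29%
E(R) = R_f + β × MRP = 1.60% + 1.0014 × 6.29% = 7.90%

7.90%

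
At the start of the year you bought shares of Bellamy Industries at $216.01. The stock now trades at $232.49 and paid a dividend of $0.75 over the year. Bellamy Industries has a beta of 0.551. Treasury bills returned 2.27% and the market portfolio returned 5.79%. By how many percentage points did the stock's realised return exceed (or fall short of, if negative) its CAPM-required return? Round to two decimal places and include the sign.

Realised HPR = (P1 + D1 − P0) / P0 = (232.49 + 0.75 − 216.01) / 216.01 = 17.23 / 216.01 = 7.9765%
MRP = 5.79% − 2.27% = 3.52%
CAPM required = R_f + β·MRP = 2.27% + 0.551 × 3.52% = 4.20952%
α = realised − required = 7.9765% − 4.20952% = +3.77%

+3.77%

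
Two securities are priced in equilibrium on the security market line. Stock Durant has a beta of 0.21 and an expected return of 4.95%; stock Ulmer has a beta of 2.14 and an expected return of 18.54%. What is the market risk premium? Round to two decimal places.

7.04%

Both satisfy E(R) = R_f + β·MRP, so the slope of the SML is
MRP = (18.54% − 4.95%) / (2.14 − 0.21) = 13.59% / 1.93 = 7.0415%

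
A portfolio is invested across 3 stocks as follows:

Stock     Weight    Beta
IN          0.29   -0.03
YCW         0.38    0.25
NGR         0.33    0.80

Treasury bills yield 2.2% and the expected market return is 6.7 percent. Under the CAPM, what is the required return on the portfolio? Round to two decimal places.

β_P = Σ w_i β_i = 0.29×-0.03 + 0.38×0.25 + 0.33×0.80 = 0.3503
MRP = 6.7% − 2.2% = 4.50%
E(R_P) = R_f + β_P × MRP = 2.2% + 0.3503 × 4.5% = 3.78%

3.78%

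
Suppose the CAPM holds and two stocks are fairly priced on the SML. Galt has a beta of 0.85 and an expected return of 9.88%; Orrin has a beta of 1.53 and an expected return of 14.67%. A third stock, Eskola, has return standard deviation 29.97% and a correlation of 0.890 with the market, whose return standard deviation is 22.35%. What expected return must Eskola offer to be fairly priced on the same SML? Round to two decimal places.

12.30%

MRP = (14.67% − 9.88%) / (1.53 − 0.85) = 7.0441%
R_f = 9.88% − 0.85 × 7.0441% = 3.8925%
β_Eskola = ρ·σ_i/σ_m = 0.890 × 29.97 / 22.35 = 1.1934
E(R_Eskola) = R_f + β × MRP = 3.8925% + 1.1934 × 7.0441% = 12.30%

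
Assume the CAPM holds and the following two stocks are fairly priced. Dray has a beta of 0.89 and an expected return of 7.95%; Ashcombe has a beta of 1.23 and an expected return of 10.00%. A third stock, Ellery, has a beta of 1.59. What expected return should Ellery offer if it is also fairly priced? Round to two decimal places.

MRP (SML slope) = (10.00% − 7.95%) / (1.23 − 0.89) = 2.05% / 0.34 = 6.0294%
R_f (intercept) = 7.95% − 0.89 × 6.0294% = 2.5838%
E(R_Ellery) = R_f + β × MRP = 2.5838% + 1.59 × 6.0294% = 12.17%

12.17%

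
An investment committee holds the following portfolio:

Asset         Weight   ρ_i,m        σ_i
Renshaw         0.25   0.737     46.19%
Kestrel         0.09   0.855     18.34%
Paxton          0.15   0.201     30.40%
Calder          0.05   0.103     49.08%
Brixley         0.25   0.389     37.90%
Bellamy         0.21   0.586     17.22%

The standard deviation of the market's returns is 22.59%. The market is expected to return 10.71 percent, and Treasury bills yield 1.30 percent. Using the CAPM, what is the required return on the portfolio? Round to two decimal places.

β_Renshaw = 0.737 × 46.19% / 22.59% = 1.5070
β_Kestrel = 0.855 × 18.34% / 22.59% = 0.6941
β_Paxton = 0.201 × 30.40% / 22.59% = 0.2705
β_Calder = 0.103 × 49.08% / 22.59% = 0.2238
β_Brixley = 0.389 × 37.90% / 22.59% = 0.6526
β_Bellamy = 0.586 × 17.22% / 22.59% = 0.4467
β_P = Σ w_i β_i = 0.25×1.5070 + 0.09×0.6941 + 0.15×0.2705 + 0.05×0.2238 + 0.25×0.6526 + 0.21×0.4467 = 0.7479
MRP = 10.71% − 1.30% = 9.41%
E(R_P) = R_f + β_P × MRP = 1.30% + 0.7479 × 9.41% = 8.34%

8.34%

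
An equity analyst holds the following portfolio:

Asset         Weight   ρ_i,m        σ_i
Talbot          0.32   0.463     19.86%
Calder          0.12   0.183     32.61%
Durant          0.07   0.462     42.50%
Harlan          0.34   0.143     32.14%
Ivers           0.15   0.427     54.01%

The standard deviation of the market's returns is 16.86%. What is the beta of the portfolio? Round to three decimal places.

β_Talbot = 0.463 × 19.86% / 16.86% = 0.5454
β_Calder = 0.183 × 32.61% / 16.86% = 0.3540
β_Durant = 0.462 × 42.50% / 16.86% = 1.1646
β_Harlan = 0.143 × 32.14% / 16.86% = 0.2726
β_Ivers = 0.427 × 54.01% / 16.86% = 1.3679
β_P = Σ w_i β_i = 0.32×0.5454 + 0.12×0.3540 + 0.07×1.1646 + 0.34×0.2726 + 0.15×1.3679 = 0.5964

0.596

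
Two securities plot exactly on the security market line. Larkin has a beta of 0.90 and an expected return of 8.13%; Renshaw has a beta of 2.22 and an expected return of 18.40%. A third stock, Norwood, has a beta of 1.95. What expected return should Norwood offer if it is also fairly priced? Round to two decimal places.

16.30%

MRP (SML slope) = (18.40% − 8.13%) / (2.22 − 0.90) = 10.27% / 1.32 = 7.7803%
R_f (intercept) = 8.13% − 0.90 × 7.7803% = 1.1277%
E(R_Norwood) = R_f + β × MRP = 1.1277% + 1.95 × 7.7803% = 16.30%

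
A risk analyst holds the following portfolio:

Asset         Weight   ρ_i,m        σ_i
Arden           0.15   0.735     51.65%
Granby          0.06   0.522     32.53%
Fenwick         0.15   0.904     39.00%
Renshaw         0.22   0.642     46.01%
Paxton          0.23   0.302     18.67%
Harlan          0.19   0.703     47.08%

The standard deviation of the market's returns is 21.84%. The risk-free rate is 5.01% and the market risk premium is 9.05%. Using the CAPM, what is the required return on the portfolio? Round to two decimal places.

15.82%

β_Arden = 0.735 × 51.65% / 21.84% = 1.7382
β_Granby = 0.522 × 32.53% / 21.84% = 0.7775
β_Fenwick = 0.904 × 39.00% / 21.84% = 1.6143
β_Renshaw = 0.642 × 46.01% / 21.84% = 1.3525
β_Paxton = 0.302 × 18.67% / 21.84% = 0.2582
β_Harlan = 0.703 × 47.08% / 21.84% = 1.5154
β_P = Σ w_i β_i = 0.15×1.7382 + 0.06×0.7775 + 0.15×1.6143 + 0.22×1.3525 + 0.23×0.2582 + 0.19×1.5154 = 1.1944
E(R_P) = R_f + β_P × MRP = 5.01% + 1.1944 × 9.05% = 15.82%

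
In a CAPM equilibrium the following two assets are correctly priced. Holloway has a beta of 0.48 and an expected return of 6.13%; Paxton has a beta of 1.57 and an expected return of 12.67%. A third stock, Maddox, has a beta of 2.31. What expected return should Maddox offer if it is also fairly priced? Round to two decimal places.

17.11%

MRP (SML slope) = (12.67% − 6.13%) / (1.57 − 0.48) = 6.54% / 1.09 = 6.0000%
R_f (intercept) = 6.13% − 0.48 × 6.0000% = 3.2500%
E(R_Maddox) = R_f + β × MRP = 3.2500% + 2.31 × 6.0000% = 17.11%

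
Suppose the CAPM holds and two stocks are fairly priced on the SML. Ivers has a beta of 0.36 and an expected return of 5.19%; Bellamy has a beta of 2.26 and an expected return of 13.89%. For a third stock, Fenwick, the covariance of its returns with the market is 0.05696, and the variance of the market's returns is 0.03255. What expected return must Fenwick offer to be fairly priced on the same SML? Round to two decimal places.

MRP = (13.89% − 5.19%) / (2.26 − 0.36) = 4.5789%
R_f = 5.19% − 0.36 × 4.5789% = 3.5416%
β_Fenwick = Cov / Var(R_m) = 0.05696 / 0.03255 = 1.7499
E(R_Fenwick) = R_f + β × MRP = 3.5416% + 1.7499 × 4.5789% = 11.55%

11.55%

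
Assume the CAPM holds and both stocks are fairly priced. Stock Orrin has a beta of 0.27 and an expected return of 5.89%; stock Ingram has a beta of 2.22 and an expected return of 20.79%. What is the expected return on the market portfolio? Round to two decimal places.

Both satisfy E(R) = R_f + β·MRP, so the slope of the SML is
MRP = (20.79% − 5.89%) / (2.22 − 0.27) = 14.90% / 1.95 = 7.6410%
R_f = E(R_Orrin) − β_Orrin·MRP = 5.89% − 0.27 × 7.6410% = 3.8269%
E(R_m) = R_f + MRP = 3.8269% + 7.6410% = 11.47%

11.47%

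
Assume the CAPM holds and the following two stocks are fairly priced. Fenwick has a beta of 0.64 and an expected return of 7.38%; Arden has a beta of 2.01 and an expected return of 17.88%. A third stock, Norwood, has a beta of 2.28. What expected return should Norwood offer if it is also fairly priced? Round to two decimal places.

MRP (SML slope) = (17.88% − 7.38%) / (2.01 − 0.64) = 10.50% / 1.37 = 7.6642%
R_f (intercept) = 7.38% − 0.64 × 7.6642% = 2.4749%
E(R_Norwood) = R_f + β × MRP = 2.4749% + 2.28 × 7.6642% = 19.95%

19.95%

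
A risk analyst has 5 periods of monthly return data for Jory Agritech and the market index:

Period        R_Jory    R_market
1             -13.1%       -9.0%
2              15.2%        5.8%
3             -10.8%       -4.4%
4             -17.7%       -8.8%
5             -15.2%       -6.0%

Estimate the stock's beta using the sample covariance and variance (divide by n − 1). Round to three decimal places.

Mean R_i = (-13.1 + 15.2 − 10.8 − 17.7 − 15.2) / 5 = -8.3200%
Mean R_m = (-9.0 + 5.8 − 4.4 − 8.8 − 6.0) / 5 = -4.4800%
Σ(R_i − R̄_i)(R_m − R̄_m) = 314.1720  ⇒  Cov = 314.1720 / 4 = 78.5430
Σ(R_m − R̄_m)² = 147.0880  ⇒  Var(R_m) = 147.0880 / 4 = 36.7720
β = Cov / Var(R_m) = 78.5430 / 36.7720 = 2.1359

2.136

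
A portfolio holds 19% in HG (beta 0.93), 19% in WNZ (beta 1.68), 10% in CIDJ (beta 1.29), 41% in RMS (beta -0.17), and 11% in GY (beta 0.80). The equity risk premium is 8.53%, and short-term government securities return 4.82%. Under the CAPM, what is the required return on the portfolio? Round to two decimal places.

β_P = Σ w_i β_i = 0.19×0.93 + 0.19×1.68 + 0.10×1.29 + 0.41×-0.17 + 0.11×0.80 = 0.6432
E(R_P) = R_f + β_P × MRP = 4.82% + 0.6432 × 8.53% = 10.31%

10.31%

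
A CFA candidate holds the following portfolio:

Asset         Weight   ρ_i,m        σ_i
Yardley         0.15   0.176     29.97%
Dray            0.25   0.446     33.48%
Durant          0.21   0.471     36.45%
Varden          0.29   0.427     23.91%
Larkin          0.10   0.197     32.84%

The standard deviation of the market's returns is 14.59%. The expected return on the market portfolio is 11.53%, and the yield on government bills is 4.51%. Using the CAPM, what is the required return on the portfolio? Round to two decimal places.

β_Yardley = 0.176 × 29.97% / 14.59% = 0.3615
β_Dray = 0.446 × 33.48% / 14.59% = 1.0234
β_Durant = 0.471 × 36.45% / 14.59% = 1.1767
β_Varden = 0.427 × 23.91% / 14.59% = 0.6998
β_Larkin = 0.197 × 32.84% / 14.59% = 0.4434
β_P = Σ w_i β_i = 0.15×0.3615 + 0.25×1.0234 + 0.21×1.1767 + 0.29×0.6998 + 0.10×0.4434 = 0.8045
MRP = 11.53% − 4.51% = 7.02%
E(R_P) = R_f + β_P × MRP = 4.51% + 0.8045 × 7.02% = 10.16%

10.16%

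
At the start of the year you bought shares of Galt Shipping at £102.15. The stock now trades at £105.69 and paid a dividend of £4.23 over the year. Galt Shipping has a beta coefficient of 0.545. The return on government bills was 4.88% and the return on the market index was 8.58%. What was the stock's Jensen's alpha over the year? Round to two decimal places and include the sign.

Realised HPR = (P1 + D1 − P0) / P0 = (105.69 + 4.23 − 102.15) / 102.15 = 7.77 / 102.15 = 7.6065%
MRP = 8.58% − 4.88% = 3.70%
CAPM required = R_f + β·MRP = 4.88% + 0.545 × 3.70% = 6.89650%
α = realised − required = 7.6065% − 6.89650% = +0.71%

+0.71%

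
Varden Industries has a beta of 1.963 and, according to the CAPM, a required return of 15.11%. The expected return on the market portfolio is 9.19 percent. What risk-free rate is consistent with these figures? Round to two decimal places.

3.04%

E(R) = R_f + β(E(R_m) − R_f) = R_f(1 − β) + β·E(R_m)
15.11% = R_f × (1 − 1.963) + 1.963 × 9.19%
15.11% = R_f × -0.963 + 18.03997%
R_f = (15.11% − 18.03997%) / -0.963 = 3.04%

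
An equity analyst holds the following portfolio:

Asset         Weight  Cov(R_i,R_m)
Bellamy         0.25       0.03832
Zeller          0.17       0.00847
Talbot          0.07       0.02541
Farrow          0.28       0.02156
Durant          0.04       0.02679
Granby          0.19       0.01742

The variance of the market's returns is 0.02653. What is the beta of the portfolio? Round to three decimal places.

0.875

β_Bellamy = 0.03832 / 0.02653 = 1.4444
β_Zeller = 0.00847 / 0.02653 = 0.3193
β_Talbot = 0.02541 / 0.02653 = 0.9578
β_Farrow = 0.02156 / 0.02653 = 0.8127
β_Durant = 0.02679 / 0.02653 = 1.0098
β_Granby = 0.01742 / 0.02653 = 0.6566
β_P = Σ w_i β_i = 0.25×1.4444 + 0.17×0.3193 + 0.07×0.9578 + 0.28×0.8127 + 0.04×1.0098 + 0.19×0.6566 = 0.8751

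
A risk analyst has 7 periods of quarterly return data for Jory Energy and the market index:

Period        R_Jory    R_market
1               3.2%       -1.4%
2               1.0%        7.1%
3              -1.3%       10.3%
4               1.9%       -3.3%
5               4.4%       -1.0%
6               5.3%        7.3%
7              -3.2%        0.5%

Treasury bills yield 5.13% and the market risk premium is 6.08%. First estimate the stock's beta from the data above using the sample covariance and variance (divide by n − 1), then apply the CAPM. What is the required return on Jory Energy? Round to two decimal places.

Mean R_i = (3.2 + 1.0 − 1.3 + 1.9 + 4.4 + 5.3 − 3.2) / 7 = 1.6143%
Mean R_m = (-1.4 + 7.1 + 10.3 − 3.3 − 1.0 + 7.3 + 0.5) / 7 = 2.7857%
Σ(R_i − R̄_i)(R_m − R̄_m) = -15.8286  ⇒  Cov = -15.8286 / 6 = -2.6381
Σ(R_m − R̄_m)² = 169.5686  ⇒  Var(R_m) = 169.5686 / 6 = 28.2614
β = Cov / Var(R_m) = -2.6381 / 28.2614 = -0.0933
E(R) = R_f + β × MRP = 5.13% + -0.0933 × 6.08% = 4.56%

4.56%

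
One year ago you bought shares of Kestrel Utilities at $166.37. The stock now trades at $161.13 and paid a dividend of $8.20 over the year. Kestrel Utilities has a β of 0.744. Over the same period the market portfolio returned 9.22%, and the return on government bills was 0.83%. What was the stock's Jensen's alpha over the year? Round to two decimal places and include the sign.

-5.29%

Realised HPR = (P1 + D1 − P0) / P0 = (161.13 + 8.20 − 166.37) / 166.37 = 2.96 / 166.37 = 1.7792%
MRP = 9.22% − 0.83% = 8.39%
CAPM required = R_f + β·MRP = 0.83% + 0.744 × 8.39% = 7.07216%
α = realised − required = 1.7792% − 7.07216% = -5.29%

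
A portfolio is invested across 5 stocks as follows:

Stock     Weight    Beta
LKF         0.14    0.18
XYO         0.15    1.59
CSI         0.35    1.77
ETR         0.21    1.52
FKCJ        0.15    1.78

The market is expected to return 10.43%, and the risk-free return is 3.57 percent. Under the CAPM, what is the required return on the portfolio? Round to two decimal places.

13.65%

β_P = Σ w_i β_i = 0.14×0.18 + 0.15×1.59 + 0.35×1.77 + 0.21×1.52 + 0.15×1.78 = 1.4694
MRP = 10.43% − 3.57% = 6.86%
E(R_P) = R_f + β_P × MRP = 3.57% + 1.4694 × 6.86% = 13.65%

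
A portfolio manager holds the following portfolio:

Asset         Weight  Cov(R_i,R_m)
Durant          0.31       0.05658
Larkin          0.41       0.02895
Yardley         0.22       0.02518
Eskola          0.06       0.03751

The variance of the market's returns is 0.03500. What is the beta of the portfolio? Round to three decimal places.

1.063

β_Durant = 0.05658 / 0.03500 = 1.6166
β_Larkin = 0.02895 / 0.03500 = 0.8271
β_Yardley = 0.02518 / 0.03500 = 0.7194
β_Eskola = 0.03751 / 0.03500 = 1.0717
β_P = Σ w_i β_i = 0.31×1.6166 + 0.41×0.8271 + 0.22×0.7194 + 0.06×1.0717 = 1.0628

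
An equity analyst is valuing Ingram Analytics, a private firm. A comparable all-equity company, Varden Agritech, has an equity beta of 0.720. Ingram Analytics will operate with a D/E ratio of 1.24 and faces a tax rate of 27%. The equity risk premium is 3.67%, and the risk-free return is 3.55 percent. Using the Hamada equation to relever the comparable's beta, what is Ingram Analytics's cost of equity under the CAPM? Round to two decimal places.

β_L = β_U × [1 + (1 − t)(D/E)] = 0.720 × [1 + (1 − 0.27) × 1.24]
    = 0.720 × [1 + 0.73 × 1.24] = 0.720 × 1.9052 = 1.3717
E(R) = R_f + β_L × MRP = 3.55% + 1.3717 × 3.67% = 8.58%

8.58%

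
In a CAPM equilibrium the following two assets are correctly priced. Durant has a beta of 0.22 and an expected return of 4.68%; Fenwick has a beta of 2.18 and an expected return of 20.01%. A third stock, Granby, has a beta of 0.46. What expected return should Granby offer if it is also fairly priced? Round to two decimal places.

6.56%

MRP (SML slope) = (20.01% − 4.68%) / (2.18 − 0.22) = 15.33% / 1.96 = 7.8214%
R_f (intercept) = 4.68% − 0.22 × 7.8214% = 2.9593%
E(R_Granby) = R_f + β × MRP = 2.9593% + 0.46 × 7.8214% = 6.56%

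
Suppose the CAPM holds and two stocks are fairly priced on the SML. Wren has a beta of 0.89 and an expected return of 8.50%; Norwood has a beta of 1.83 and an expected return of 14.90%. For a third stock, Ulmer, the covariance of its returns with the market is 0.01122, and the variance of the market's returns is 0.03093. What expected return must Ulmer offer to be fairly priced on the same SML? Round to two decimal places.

MRP = (14.90% − 8.50%) / (1.83 − 0.89) = 6.8085%
R_f = 8.50% − 0.89 × 6.8085% = 2.4404%
β_Ulmer = Cov / Var(R_m) = 0.01122 / 0.03093 = 0.3628
E(R_Ulmer) = R_f + β × MRP = 2.4404% + 0.3628 × 6.8085% = 4.91%

4.91%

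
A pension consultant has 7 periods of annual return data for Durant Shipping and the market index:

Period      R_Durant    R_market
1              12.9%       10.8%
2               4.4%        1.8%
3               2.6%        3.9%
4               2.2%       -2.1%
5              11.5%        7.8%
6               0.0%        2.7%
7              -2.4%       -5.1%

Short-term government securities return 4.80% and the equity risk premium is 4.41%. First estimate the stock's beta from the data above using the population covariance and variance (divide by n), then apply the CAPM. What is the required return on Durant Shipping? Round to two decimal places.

Mean R_i = (12.9 + 4.4 + 2.6 + 2.2 + 11.5 + 0.0 − 2.4) / 7 = 4.4571%
Mean R_m = (10.8 + 1.8 + 3.9 − 2.1 + 7.8 + 2.7 − 5.1) / 7 = 2.8286%
Σ(R_i − R̄_i)(R_m − R̄_m) = 166.4486  ⇒  Cov = 166.4486 / 7 = 23.7784
Σ(R_m − R̄_m)² = 177.6343  ⇒  Var(R_m) = 177.6343 / 7 = 25.3763
β = Cov / Var(R_m) = 23.7784 / 25.3763 = 0.9370
E(R) = R_f + β × MRP = 4.80% + 0.9370 × 4.41% = 8.93%

8.93%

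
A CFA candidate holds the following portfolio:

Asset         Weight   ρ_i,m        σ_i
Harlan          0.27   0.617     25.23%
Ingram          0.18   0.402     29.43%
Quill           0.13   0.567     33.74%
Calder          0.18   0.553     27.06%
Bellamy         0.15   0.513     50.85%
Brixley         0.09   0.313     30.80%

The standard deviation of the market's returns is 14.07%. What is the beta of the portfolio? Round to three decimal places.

1.158

β_Harlan = 0.617 × 25.23% / 14.07% = 1.1064
β_Ingram = 0.402 × 29.43% / 14.07% = 0.8409
β_Quill = 0.567 × 33.74% / 14.07% = 1.3597
β_Calder = 0.553 × 27.06% / 14.07% = 1.0636
β_Bellamy = 0.513 × 50.85% / 14.07% = 1.8540
β_Brixley = 0.313 × 30.80% / 14.07% = 0.6852
β_P = Σ w_i β_i = 0.27×1.1064 + 0.18×0.8409 + 0.13×1.3597 + 0.18×1.0636 + 0.15×1.8540 + 0.09×0.6852 = 1.1581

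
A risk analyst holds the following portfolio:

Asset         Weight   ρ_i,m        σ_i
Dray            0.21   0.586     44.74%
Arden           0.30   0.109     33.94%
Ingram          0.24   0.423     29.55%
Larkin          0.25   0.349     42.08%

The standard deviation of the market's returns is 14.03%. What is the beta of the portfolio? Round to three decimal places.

β_Dray = 0.586 × 44.74% / 14.03% = 1.8687
β_Arden = 0.109 × 33.94% / 14.03% = 0.2637
β_Ingram = 0.423 × 29.55% / 14.03% = 0.8909
β_Larkin = 0.349 × 42.08% / 14.03% = 1.0468
β_P = Σ w_i β_i = 0.21×1.8687 + 0.30×0.2637 + 0.24×0.8909 + 0.25×1.0468 = 0.9471

0.947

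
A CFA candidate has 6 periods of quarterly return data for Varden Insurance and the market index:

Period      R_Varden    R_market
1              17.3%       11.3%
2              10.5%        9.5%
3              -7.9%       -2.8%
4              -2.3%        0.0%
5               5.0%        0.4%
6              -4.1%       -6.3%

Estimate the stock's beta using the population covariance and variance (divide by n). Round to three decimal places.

Mean R_i = (17.3 + 10.5 − 7.9 − 2.3 + 5.0 − 4.1) / 6 = 3.0833%
Mean R_m = (11.3 + 9.5 − 2.8 + 0.0 + 0.4 − 6.3) / 6 = 2.0167%
Σ(R_i − R̄_i)(R_m − R̄_m) = 307.8817  ⇒  Cov = 307.8817 / 6 = 51.3136
Σ(R_m − R̄_m)² = 241.2283  ⇒  Var(R_m) = 241.2283 / 6 = 40.2047
β = Cov / Var(R_m) = 51.3136 / 40.2047 = 1.2763

1.276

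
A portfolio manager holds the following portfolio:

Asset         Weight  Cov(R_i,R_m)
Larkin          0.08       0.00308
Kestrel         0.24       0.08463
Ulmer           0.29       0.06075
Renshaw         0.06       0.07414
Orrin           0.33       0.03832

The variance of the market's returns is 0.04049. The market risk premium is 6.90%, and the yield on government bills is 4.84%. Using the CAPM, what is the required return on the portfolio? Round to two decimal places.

β_Larkin = 0.00308 / 0.04049 = 0.0761
β_Kestrel = 0.08463 / 0.04049 = 2.0901
β_Ulmer = 0.06075 / 0.04049 = 1.5004
β_Renshaw = 0.07414 / 0.04049 = 1.8311
β_Orrin = 0.03832 / 0.04049 = 0.9464
β_P = Σ w_i β_i = 0.08×0.0761 + 0.24×2.0901 + 0.29×1.5004 + 0.06×1.8311 + 0.33×0.9464 = 1.3650
E(R_P) = R_f + β_P × MRP = 4.84% + 1.3650 × 6.90% = 14.26%

14.26%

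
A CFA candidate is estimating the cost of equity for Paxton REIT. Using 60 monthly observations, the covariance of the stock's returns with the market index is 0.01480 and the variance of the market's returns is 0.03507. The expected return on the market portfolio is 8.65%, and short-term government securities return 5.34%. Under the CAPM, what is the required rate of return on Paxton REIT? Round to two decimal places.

β = Cov(R_i, R_m) / Var(R_m) = 0.01480 / 0.03507 = 0.4220
MRP = 8.65% − 5.34% = 3.31%
E(R) = R_f + β × MRP = 5.34% + 0.4220 × 3.31% = 6.74%

6.74%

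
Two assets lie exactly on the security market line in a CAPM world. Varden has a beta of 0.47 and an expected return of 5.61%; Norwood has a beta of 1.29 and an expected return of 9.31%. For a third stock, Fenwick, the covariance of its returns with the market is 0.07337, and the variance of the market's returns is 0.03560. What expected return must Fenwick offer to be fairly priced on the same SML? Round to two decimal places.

12.79%

MRP = (9.31% − 5.61%) / (1.29 − 0.47) = 4.5122%
R_f = 5.61% − 0.47 × 4.5122% = 3.4893%
β_Fenwick = Cov / Var(R_m) = 0.07337 / 0.03560 = 2.0610
E(R_Fenwick) = R_f + β × MRP = 3.4893% + 2.0610 × 4.5122% = 12.79%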